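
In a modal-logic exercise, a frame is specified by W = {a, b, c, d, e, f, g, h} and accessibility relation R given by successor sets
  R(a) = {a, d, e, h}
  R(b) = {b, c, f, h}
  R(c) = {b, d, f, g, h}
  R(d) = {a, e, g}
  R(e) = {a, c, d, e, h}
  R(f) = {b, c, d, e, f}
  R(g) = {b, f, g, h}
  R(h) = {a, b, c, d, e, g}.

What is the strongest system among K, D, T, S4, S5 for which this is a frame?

Serial (axiom D): yes — every world has a successor (e.g. a R a).
Reflexive (axiom T): no — c is not related to itself.
Transitive (axiom 4): no — a R d and d R g, but not a R g.
Euclidean (axiom 5): no — a R d and a R h, but not d R h.
So F validates K, D; T would additionally require R to be reflexive. The strongest is D.

D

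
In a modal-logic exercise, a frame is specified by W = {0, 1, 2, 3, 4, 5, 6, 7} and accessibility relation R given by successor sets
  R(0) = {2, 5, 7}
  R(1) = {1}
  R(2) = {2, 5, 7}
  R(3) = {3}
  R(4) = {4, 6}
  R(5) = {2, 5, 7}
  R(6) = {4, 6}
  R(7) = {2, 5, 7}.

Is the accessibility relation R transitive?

Transitive: yes — every two-step R-path is closed by a direct edge.

Yes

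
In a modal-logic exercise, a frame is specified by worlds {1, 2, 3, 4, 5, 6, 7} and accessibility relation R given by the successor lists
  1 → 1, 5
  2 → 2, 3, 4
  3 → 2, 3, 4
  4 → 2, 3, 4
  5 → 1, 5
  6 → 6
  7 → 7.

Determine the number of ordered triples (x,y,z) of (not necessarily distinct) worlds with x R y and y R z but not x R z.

0

R is transitive; there are no such tuples.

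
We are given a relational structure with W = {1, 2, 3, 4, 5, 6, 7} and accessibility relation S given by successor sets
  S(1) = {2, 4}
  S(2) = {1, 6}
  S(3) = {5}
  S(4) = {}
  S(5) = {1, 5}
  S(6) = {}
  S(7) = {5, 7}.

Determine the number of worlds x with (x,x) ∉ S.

Enumerating: 1, 2, 3, 4, 6.

5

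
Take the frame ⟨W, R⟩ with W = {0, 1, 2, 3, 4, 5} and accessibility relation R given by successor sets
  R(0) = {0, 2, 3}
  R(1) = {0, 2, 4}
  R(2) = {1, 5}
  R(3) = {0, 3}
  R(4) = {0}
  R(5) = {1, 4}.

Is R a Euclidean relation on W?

No

Euclidean: no — 0 R 2 and 0 R 3, but not 2 R 3.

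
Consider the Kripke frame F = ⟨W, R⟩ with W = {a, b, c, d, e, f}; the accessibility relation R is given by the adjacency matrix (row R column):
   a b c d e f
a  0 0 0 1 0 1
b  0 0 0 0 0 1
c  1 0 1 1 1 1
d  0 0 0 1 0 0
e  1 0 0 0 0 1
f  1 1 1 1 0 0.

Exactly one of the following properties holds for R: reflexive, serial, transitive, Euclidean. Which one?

Reflexive: no — a is not related to itself.
Serial: yes — every world has a successor (e.g. a R d).
Transitive: no — a R f and f R b, but not a R b.
Euclidean: no — a R d and a R f, but not d R f.
Only serial holds.

serial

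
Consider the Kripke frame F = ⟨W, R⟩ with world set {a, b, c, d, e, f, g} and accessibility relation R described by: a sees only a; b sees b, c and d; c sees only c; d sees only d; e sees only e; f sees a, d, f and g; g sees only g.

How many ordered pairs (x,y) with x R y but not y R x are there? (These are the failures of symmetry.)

5

Enumerating: (b,c), (b,d), (f,a), (f,d), (f,g).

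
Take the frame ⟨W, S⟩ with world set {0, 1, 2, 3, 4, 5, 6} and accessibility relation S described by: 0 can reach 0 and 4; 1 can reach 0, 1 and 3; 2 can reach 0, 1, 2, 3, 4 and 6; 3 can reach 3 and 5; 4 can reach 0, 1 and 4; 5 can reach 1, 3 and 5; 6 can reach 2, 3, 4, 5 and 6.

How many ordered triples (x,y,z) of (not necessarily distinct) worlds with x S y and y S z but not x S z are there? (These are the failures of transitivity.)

13

Enumerating: (0,4,1), (1,0,4), (1,3,5), (2,3,5), (2,6,5), (3,5,1), (4,1,3), (5,1,0), (6,2,0), (6,2,1), (6,4,0), (6,4,1), (6,5,1).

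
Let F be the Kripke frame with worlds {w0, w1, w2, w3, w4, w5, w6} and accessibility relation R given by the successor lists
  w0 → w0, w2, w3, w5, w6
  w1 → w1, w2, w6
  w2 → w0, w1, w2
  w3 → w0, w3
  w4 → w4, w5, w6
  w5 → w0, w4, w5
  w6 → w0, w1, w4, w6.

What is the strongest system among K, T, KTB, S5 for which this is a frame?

Reflexive (axiom T): yes — every world is R-related to itself.
Symmetric (axiom B): yes — every pair in R has its reverse in R.
Euclidean (axiom 5): no — w0 R w2 and w0 R w3, but not w2 R w3.
So F validates K, T, KTB; S5 would additionally require R to be Euclidean. The strongest is KTB.

KTB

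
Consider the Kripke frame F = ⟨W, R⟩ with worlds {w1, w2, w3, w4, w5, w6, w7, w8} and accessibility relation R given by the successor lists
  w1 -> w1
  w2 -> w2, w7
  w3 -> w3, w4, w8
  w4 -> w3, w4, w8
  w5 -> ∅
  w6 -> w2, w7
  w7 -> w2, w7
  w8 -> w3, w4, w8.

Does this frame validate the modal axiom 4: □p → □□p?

The schema 4 characterises exactly the transitive frames.
Transitive: yes — every two-step R-path is closed by a direct edge.

Yes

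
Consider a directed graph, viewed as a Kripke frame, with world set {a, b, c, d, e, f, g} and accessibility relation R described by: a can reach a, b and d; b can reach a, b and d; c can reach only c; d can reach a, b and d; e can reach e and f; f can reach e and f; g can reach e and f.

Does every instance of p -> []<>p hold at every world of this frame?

No

By correspondence theory, B is valid on a frame iff R is symmetric.
Symmetric: no — g R e but not e R g.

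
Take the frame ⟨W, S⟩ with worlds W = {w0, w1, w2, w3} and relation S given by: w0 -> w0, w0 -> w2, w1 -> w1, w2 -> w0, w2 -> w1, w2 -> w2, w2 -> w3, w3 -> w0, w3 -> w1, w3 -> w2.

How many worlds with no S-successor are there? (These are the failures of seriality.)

0

S is serial; there are no such worlds.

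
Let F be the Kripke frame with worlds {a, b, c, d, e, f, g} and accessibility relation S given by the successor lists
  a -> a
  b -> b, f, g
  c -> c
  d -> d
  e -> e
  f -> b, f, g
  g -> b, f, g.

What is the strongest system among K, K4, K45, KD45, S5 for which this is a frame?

S5

Transitive (axiom 4): yes — every two-step S-path is closed by a direct edge.
Euclidean (axiom 5): yes — any two successors of a common world are S-related.
Serial (axiom D): yes — every world has a successor (e.g. a S a).
Reflexive (axiom T): yes — every world is S-related to itself.
So F validates K, K4, K45, KD45, S5. The strongest is S5.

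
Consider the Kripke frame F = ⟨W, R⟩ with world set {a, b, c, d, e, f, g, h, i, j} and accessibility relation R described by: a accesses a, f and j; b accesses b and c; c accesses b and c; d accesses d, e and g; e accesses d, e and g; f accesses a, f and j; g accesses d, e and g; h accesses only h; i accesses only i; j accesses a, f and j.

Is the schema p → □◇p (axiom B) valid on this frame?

Axiom B corresponds to the accessibility relation being symmetric.
Symmetric: yes — every pair in R has its reverse in R.

Yes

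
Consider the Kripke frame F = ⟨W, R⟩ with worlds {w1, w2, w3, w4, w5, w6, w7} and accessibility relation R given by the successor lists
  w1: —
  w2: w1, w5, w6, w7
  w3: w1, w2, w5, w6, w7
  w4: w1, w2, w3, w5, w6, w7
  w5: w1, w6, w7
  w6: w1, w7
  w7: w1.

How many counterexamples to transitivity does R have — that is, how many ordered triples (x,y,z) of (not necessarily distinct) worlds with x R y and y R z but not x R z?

0

R is transitive; there are no such tuples.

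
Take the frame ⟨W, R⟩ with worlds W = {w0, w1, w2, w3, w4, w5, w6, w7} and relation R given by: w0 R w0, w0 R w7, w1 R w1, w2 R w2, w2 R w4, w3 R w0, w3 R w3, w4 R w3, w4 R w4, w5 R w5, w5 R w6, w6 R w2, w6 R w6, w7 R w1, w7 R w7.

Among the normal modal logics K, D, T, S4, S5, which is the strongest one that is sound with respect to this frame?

Serial (axiom D): yes — every world has a successor (e.g. w0 R w0).
Reflexive (axiom T): yes — every world is R-related to itself.
Transitive (axiom 4): no — w0 R w7 and w7 R w1, but not w0 R w1.
Euclidean (axiom 5): no — w0 R w7 and w0 R w0, but not w7 R w0.
So F validates K, D, T; S4 would additionally require R to be transitive. The strongest is T.

T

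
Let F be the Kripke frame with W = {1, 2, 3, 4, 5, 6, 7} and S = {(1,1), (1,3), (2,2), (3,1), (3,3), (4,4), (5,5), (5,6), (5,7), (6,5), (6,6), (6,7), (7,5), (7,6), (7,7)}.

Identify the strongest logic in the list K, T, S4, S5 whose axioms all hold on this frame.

Reflexive (axiom T): yes — every world is S-related to itself.
Transitive (axiom 4): yes — every two-step S-path is closed by a direct edge.
Euclidean (axiom 5): yes — any two successors of a common world are S-related.
So F validates K, T, S4, S5. The strongest is S5.

S5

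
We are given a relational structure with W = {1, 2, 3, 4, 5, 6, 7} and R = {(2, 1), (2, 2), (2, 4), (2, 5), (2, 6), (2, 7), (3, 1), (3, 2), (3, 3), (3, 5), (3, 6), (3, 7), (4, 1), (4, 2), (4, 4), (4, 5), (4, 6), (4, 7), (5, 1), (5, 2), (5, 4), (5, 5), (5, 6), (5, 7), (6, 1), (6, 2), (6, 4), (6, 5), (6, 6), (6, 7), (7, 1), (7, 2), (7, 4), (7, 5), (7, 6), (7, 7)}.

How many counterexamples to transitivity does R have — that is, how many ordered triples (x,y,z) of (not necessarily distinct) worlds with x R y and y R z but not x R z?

Enumerating: (3,2,4), (3,5,4), (3,6,4), (3,7,4).

4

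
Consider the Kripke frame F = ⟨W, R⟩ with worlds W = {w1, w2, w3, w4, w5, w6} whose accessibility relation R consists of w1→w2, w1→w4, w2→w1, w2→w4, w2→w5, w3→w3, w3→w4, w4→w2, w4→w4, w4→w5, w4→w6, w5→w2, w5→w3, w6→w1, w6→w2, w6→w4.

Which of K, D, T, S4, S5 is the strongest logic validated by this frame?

D

Serial (axiom D): yes — every world has a successor (e.g. w1 R w2).
Reflexive (axiom T): no — w1 is not related to itself.
Transitive (axiom 4): no — w1 R w2 and w2 R w5, but not w1 R w5.
Euclidean (axiom 5): no — w2 R w1 and w2 R w5, but not w1 R w5.
So F validates K, D; T would additionally require R to be reflexive. The strongest is D.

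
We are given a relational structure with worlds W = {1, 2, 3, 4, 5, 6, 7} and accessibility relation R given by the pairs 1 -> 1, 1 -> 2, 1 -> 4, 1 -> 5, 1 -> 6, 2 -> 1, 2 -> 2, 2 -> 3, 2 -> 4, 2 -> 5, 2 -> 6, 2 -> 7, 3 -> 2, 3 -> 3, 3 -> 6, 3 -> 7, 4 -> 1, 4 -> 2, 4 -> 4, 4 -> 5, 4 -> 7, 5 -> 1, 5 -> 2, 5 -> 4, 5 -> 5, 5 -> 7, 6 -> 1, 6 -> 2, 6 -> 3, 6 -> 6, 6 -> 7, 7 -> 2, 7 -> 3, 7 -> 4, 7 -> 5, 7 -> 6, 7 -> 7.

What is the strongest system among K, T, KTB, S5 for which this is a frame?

KTB

Reflexive (axiom T): yes — every world is R-related to itself.
Symmetric (axiom B): yes — every pair in R has its reverse in R.
Euclidean (axiom 5): no — 1 R 4 and 1 R 6, but not 4 R 6.
So F validates K, T, KTB; S5 would additionally require R to be Euclidean. The strongest is KTB.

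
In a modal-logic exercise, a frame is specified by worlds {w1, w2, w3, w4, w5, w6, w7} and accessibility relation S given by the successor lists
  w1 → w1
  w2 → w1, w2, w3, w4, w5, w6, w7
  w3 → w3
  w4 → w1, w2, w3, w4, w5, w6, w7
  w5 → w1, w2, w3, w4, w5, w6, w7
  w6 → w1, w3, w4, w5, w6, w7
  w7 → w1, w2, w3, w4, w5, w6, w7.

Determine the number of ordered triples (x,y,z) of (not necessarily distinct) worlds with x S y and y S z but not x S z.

Enumerating: (w6,w4,w2), (w6,w5,w2), (w6,w7,w2).

3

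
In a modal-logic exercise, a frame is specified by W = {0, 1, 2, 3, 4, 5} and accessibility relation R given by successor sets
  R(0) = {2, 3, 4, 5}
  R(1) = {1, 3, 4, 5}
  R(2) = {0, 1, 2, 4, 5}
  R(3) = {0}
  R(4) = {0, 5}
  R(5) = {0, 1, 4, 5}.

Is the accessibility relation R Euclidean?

No

Euclidean: no — 0 R 2 and 0 R 3, but not 2 R 3.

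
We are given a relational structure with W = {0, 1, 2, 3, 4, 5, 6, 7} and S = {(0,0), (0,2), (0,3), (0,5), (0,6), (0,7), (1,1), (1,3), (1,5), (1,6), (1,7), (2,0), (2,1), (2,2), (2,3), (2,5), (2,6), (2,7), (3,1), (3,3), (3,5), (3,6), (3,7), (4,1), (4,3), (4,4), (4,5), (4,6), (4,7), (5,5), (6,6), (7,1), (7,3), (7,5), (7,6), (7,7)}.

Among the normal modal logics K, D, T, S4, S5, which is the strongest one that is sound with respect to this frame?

Serial (axiom D): yes — every world has a successor (e.g. 0 S 0).
Reflexive (axiom T): yes — every world is S-related to itself.
Transitive (axiom 4): no — 0 S 2 and 2 S 1, but not 0 S 1.
Euclidean (axiom 5): no — 0 S 3 and 0 S 2, but not 3 S 2.
So F validates K, D, T; S4 would additionally require S to be transitive. The strongest is T.

T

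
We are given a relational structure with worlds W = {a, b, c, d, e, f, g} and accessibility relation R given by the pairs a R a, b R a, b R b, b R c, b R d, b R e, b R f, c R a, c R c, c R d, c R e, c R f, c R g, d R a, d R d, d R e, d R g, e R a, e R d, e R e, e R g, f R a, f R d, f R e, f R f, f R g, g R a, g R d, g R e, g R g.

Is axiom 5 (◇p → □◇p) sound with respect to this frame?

No

By correspondence theory, 5 is valid on a frame iff R is Euclidean.
Euclidean: no — b R a and b R c, but not a R c.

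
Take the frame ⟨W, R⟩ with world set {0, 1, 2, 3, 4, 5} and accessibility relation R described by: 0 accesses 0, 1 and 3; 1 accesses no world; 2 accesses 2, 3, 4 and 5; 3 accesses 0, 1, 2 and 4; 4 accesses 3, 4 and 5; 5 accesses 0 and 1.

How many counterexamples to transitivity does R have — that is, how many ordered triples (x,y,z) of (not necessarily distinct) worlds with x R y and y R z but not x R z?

Enumerating: (0,3,2), (0,3,4), (2,3,0), (2,3,1), (2,5,0), (2,5,1), (3,0,3), (3,2,3), (3,2,5), (3,4,3), (3,4,5), (4,3,0), (4,3,1), (4,3,2), (4,5,0), (4,5,1), (5,0,3).

17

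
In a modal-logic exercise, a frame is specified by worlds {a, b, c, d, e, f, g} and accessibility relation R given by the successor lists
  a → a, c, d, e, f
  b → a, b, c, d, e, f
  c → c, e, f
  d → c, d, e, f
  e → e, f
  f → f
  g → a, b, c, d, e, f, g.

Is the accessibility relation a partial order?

Yes

Reflexive: yes — every world is R-related to itself.
Transitive: yes — every two-step R-path is closed by a direct edge.
Antisymmetric: yes — no distinct pair is related both ways.
So R is a partial order.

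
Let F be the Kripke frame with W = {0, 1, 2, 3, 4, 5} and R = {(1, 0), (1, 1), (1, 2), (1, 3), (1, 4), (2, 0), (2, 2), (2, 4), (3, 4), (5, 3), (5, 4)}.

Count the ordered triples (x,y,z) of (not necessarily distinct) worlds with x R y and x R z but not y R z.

Enumerating: (1,0,0), (1,0,1), (1,0,2), (1,0,3), (1,0,4), (1,2,1), (1,2,3), (1,3,0), (1,3,1), (1,3,2), (1,3,3), (1,4,0), … and 14 more.
Total: 26.

26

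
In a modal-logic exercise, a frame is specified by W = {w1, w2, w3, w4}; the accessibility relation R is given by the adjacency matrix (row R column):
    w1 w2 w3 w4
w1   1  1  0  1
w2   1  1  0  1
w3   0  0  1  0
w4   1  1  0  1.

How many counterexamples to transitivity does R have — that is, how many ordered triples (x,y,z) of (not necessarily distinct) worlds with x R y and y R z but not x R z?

R is transitive; there are no such tuples.

0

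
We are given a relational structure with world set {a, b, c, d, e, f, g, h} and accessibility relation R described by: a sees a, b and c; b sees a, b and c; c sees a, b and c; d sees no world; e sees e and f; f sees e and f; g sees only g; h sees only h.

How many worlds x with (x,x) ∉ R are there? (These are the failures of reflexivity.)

Enumerating: d.

1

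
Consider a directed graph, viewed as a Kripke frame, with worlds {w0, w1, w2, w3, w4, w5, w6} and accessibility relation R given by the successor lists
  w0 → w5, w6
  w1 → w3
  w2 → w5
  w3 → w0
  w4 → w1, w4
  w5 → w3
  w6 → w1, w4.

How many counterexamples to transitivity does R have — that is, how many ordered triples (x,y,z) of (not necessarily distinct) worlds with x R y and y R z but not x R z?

Enumerating: (w0,w5,w3), (w0,w6,w1), (w0,w6,w4), (w1,w3,w0), (w2,w5,w3), (w3,w0,w5), (w3,w0,w6), (w4,w1,w3), (w5,w3,w0), (w6,w1,w3).

10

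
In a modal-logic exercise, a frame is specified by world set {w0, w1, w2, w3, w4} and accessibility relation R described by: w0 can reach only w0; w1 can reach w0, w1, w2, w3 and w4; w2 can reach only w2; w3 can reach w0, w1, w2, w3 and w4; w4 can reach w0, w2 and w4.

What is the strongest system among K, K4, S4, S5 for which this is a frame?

Transitive (axiom 4): yes — every two-step R-path is closed by a direct edge.
Reflexive (axiom T): yes — every world is R-related to itself.
Euclidean (axiom 5): no — w1 R w0 and w1 R w2, but not w0 R w2.
So F validates K, K4, S4; S5 would additionally require R to be Euclidean. The strongest is S4.

S4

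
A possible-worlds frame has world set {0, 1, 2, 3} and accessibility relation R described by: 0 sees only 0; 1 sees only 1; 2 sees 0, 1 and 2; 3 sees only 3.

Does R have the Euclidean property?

No

Euclidean: no — 2 R 0 and 2 R 1, but not 0 R 1.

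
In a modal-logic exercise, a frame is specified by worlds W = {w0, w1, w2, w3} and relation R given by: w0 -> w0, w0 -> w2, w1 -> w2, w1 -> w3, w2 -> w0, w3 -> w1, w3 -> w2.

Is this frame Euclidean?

No

Euclidean: no — w1 R w2 and w1 R w3, but not w2 R w3.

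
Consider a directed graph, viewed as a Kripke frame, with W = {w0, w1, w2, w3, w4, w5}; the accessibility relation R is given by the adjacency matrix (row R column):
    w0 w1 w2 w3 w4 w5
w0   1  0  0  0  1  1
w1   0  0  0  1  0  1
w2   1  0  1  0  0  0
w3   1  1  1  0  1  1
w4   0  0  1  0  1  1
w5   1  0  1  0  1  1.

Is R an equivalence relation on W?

No

Reflexive: no — w1 is not related to itself.
Symmetric: no — w0 R w4 but not w4 R w0.
Transitive: no — w0 R w4 and w4 R w2, but not w0 R w2.
So R is not an equivalence relation.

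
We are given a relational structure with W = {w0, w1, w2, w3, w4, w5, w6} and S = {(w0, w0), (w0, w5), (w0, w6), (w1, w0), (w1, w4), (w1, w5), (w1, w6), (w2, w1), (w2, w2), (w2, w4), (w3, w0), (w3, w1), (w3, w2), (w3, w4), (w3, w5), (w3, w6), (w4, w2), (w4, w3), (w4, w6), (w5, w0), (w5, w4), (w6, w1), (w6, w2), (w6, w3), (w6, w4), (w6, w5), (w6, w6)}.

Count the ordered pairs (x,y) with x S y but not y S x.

12

Enumerating: (w0,w6), (w1,w0), (w1,w4), (w1,w5), (w2,w1), (w3,w0), (w3,w1), (w3,w2), (w3,w5), (w5,w4), (w6,w2), (w6,w5).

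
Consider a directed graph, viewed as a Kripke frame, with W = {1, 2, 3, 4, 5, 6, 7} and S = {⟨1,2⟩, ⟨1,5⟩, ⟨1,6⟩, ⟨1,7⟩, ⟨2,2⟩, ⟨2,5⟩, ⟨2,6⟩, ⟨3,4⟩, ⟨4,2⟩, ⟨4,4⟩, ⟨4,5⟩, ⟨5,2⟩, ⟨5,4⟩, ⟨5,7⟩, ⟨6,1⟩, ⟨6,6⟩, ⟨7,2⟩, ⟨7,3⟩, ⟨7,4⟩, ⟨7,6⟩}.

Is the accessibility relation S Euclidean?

No

Euclidean: no — 1 S 2 and 1 S 7, but not 2 S 7.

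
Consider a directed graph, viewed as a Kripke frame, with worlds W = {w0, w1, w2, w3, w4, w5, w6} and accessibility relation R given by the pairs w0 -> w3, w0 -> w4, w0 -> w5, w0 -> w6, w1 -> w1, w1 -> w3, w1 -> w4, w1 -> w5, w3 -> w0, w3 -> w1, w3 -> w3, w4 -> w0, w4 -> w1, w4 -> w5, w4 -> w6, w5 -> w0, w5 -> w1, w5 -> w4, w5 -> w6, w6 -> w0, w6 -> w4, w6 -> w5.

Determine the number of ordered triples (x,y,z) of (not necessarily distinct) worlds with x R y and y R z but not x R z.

35

Enumerating: (w0,w3,w0), (w0,w3,w1), (w0,w4,w0), (w0,w4,w1), (w0,w5,w0), (w0,w5,w1), (w0,w6,w0), (w1,w3,w0), (w1,w4,w0), (w1,w4,w6), (w1,w5,w0), (w1,w5,w6), … and 23 more.
Total: 35.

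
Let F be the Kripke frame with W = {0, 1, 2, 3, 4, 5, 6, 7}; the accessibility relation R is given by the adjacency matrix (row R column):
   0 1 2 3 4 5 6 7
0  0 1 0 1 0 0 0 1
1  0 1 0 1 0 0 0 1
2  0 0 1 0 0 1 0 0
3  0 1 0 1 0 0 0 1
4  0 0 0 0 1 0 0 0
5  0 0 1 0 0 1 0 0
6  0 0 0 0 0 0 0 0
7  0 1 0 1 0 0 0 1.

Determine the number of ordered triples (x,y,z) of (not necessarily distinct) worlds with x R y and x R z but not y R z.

0

R is Euclidean; there are no such tuples.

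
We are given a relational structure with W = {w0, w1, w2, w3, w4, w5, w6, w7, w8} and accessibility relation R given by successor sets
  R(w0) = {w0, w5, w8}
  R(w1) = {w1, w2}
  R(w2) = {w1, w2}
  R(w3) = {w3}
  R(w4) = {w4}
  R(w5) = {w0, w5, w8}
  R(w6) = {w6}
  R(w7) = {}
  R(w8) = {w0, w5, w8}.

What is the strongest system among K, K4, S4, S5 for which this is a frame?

K4

Transitive (axiom 4): yes — every two-step R-path is closed by a direct edge.
Reflexive (axiom T): no — w7 is not related to itself.
Euclidean (axiom 5): yes — any two successors of a common world are R-related.
So F validates K, K4; S4 would additionally require R to be reflexive. The strongest is K4.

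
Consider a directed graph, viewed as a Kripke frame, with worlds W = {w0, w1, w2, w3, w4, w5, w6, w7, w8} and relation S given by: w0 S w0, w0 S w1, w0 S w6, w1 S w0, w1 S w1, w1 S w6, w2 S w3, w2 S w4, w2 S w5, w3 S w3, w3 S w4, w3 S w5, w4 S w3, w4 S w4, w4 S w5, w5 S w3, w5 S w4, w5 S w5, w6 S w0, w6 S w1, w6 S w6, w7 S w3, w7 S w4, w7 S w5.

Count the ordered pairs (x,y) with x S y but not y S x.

Enumerating: (w2,w3), (w2,w4), (w2,w5), (w7,w3), (w7,w4), (w7,w5).

6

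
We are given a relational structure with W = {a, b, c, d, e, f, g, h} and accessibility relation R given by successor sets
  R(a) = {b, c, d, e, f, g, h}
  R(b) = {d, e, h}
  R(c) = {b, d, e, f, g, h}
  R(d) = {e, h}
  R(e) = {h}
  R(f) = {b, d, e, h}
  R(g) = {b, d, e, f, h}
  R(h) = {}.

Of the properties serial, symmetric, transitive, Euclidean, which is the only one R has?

transitive

Serial: no — h has no R-successor.
Symmetric: no — a R b but not b R a.
Transitive: yes — every two-step R-path is closed by a direct edge.
Euclidean: no — a R b and a R c, but not b R c.
Only transitive holds.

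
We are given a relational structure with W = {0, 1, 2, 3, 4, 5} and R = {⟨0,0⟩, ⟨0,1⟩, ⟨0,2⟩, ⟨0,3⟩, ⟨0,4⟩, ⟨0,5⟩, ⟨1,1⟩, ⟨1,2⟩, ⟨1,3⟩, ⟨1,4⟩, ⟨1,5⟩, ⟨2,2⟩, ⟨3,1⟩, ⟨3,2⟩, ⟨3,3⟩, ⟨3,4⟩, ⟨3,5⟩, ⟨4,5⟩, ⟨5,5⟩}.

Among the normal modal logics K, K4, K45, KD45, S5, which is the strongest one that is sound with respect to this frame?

K4

Transitive (axiom 4): yes — every two-step R-path is closed by a direct edge.
Euclidean (axiom 5): no — 0 R 2 and 0 R 1, but not 2 R 1.
Serial (axiom D): yes — every world has a successor (e.g. 0 R 0).
Reflexive (axiom T): no — 4 is not related to itself.
So F validates K, K4; K45 would additionally require R to be Euclidean. The strongest is K4.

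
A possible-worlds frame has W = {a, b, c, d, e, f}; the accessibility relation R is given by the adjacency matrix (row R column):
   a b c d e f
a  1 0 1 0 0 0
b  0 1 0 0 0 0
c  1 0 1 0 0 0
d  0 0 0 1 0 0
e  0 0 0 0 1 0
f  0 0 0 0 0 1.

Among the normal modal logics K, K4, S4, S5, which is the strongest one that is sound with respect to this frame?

S5

Transitive (axiom 4): yes — every two-step R-path is closed by a direct edge.
Reflexive (axiom T): yes — every world is R-related to itself.
Euclidean (axiom 5): yes — any two successors of a common world are R-related.
So F validates K, K4, S4, S5. The strongest is S5.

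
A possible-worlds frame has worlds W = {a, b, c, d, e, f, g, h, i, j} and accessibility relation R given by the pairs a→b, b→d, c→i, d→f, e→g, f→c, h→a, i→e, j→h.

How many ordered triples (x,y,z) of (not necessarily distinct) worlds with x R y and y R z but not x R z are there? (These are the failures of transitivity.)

Enumerating: (a,b,d), (b,d,f), (c,i,e), (d,f,c), (f,c,i), (h,a,b), (i,e,g), (j,h,a).

8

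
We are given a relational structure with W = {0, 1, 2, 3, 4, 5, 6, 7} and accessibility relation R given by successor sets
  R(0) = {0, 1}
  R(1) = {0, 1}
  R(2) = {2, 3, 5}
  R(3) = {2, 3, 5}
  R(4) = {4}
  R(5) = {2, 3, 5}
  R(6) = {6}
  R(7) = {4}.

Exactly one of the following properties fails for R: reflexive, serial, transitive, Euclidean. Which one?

reflexive

Reflexive: no — 7 is not related to itself.
Serial: yes — every world has a successor (e.g. 0 R 0).
Transitive: yes — every two-step R-path is closed by a direct edge.
Euclidean: yes — any two successors of a common world are R-related.
Only reflexive fails.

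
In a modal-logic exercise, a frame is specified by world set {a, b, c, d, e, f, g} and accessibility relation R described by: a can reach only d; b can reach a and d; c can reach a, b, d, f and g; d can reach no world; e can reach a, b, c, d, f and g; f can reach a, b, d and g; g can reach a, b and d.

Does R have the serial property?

No

Serial: no — d has no R-successor.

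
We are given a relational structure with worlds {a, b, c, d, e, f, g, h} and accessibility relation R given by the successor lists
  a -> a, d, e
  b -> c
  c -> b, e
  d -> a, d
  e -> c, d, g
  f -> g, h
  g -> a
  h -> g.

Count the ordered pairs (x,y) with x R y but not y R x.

7

Enumerating: (a,e), (e,d), (e,g), (f,g), (f,h), (g,a), (h,g).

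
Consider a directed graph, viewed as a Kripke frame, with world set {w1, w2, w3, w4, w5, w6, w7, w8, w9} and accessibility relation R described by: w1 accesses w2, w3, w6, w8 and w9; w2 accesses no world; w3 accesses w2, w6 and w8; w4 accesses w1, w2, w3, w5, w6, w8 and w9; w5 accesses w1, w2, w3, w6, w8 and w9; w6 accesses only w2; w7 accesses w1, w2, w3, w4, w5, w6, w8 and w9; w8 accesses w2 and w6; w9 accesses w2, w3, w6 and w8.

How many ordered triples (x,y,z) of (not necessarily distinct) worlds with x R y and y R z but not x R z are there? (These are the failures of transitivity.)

0

R is transitive; there are no such tuples.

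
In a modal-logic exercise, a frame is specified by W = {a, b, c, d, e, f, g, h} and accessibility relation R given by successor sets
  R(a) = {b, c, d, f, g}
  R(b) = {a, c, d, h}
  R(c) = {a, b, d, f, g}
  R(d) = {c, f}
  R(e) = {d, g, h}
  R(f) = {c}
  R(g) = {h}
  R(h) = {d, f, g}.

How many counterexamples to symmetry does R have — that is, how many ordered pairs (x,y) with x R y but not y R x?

12

Enumerating: (a,d), (a,f), (a,g), (b,d), (b,h), (c,g), (d,f), (e,d), (e,g), (e,h), (h,d), (h,f).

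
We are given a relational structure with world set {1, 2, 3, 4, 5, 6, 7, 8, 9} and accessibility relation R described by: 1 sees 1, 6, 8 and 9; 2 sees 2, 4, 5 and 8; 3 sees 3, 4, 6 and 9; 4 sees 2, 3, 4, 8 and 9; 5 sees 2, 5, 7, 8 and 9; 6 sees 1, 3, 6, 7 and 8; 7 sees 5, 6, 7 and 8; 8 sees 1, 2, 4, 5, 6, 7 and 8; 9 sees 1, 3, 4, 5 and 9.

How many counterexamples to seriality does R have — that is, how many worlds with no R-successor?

0

R is serial; there are no such worlds.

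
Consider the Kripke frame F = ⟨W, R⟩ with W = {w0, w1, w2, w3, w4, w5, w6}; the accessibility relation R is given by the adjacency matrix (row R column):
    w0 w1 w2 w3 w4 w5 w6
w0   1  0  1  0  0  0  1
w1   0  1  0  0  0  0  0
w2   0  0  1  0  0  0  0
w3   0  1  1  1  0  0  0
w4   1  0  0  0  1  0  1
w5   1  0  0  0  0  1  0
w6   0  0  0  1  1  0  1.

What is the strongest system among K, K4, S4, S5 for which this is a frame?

K

Transitive (axiom 4): no — w0 R w6 and w6 R w3, but not w0 R w3.
Reflexive (axiom T): yes — every world is R-related to itself.
Euclidean (axiom 5): no — w0 R w2 and w0 R w6, but not w2 R w6.
So F validates K; K4 would additionally require R to be transitive. The strongest is K.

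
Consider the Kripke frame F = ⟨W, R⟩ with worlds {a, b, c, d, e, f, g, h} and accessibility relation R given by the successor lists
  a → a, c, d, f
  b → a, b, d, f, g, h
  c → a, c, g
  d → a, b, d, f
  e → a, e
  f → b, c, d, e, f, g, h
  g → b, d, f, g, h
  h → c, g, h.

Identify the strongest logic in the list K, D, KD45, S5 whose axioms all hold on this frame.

D

Serial (axiom D): yes — every world has a successor (e.g. a R a).
Euclidean (axiom 5): no — a R c and a R d, but not c R d.
Transitive (axiom 4): no — a R c and c R g, but not a R g.
Reflexive (axiom T): yes — every world is R-related to itself.
So F validates K, D; KD45 would additionally require R to be Euclidean and transitive. The strongest is D.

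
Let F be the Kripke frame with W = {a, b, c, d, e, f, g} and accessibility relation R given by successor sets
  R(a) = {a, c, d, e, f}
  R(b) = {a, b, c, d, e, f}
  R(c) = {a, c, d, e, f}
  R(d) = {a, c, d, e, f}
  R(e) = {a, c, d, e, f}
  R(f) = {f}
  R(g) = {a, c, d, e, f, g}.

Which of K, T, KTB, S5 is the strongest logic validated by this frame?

Reflexive (axiom T): yes — every world is R-related to itself.
Symmetric (axiom B): no — a R f but not f R a.
Euclidean (axiom 5): no — a R f and a R c, but not f R c.
So F validates K, T; KTB would additionally require R to be symmetric. The strongest is T.

T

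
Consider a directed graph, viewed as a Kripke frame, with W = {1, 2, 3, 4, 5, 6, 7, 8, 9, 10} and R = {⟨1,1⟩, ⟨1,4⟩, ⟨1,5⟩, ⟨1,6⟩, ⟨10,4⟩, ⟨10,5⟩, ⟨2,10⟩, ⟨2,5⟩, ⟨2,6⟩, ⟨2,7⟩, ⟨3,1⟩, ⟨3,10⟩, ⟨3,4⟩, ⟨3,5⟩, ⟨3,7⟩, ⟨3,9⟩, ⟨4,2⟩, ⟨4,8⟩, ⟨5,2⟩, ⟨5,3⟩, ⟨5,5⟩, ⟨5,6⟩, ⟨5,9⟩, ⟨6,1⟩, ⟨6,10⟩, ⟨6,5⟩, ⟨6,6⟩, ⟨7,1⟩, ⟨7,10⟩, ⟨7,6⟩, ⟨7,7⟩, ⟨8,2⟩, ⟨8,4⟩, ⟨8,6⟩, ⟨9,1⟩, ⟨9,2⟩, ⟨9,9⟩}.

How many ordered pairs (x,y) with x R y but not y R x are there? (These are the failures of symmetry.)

22

Enumerating: (1,4), (1,5), (10,4), (10,5), (2,10), (2,6), (2,7), (3,1), (3,10), (3,4), (3,7), (3,9), … and 10 more.
Total: 22.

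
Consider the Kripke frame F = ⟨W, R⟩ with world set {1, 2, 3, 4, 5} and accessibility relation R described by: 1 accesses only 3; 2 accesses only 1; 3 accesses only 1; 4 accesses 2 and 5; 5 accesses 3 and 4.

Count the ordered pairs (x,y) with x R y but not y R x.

Enumerating: (2,1), (4,2), (5,3).

3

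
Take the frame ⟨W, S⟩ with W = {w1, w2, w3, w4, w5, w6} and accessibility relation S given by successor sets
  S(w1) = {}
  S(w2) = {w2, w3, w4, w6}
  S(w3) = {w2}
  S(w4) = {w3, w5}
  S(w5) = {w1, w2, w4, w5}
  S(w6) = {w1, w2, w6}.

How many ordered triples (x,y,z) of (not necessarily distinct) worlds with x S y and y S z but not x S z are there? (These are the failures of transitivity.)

Enumerating: (w2,w4,w5), (w2,w6,w1), (w3,w2,w3), (w3,w2,w4), (w3,w2,w6), (w4,w3,w2), (w4,w5,w1), (w4,w5,w2), (w4,w5,w4), (w5,w2,w3), (w5,w2,w6), (w5,w4,w3), (w6,w2,w3), (w6,w2,w4).

14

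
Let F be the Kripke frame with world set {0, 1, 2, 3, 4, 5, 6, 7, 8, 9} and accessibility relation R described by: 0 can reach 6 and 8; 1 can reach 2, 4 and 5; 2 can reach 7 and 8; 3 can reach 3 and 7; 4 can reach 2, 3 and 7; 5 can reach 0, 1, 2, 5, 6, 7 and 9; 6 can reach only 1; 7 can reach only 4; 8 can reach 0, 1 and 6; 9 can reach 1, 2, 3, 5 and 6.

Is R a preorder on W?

No

Reflexive: no — 0 is not related to itself.
Transitive: no — 0 R 6 and 6 R 1, but not 0 R 1.
So R is not a preorder.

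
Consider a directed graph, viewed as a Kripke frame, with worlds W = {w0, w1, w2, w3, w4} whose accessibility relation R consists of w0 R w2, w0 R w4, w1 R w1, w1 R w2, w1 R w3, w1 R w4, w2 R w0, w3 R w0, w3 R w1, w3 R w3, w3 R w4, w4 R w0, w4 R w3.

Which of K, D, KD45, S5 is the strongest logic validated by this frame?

D

Serial (axiom D): yes — every world has a successor (e.g. w0 R w2).
Euclidean (axiom 5): no — w0 R w2 and w0 R w4, but not w2 R w4.
Transitive (axiom 4): no — w0 R w4 and w4 R w3, but not w0 R w3.
Reflexive (axiom T): no — w0 is not related to itself.
So F validates K, D; KD45 would additionally require R to be Euclidean and transitive. The strongest is D.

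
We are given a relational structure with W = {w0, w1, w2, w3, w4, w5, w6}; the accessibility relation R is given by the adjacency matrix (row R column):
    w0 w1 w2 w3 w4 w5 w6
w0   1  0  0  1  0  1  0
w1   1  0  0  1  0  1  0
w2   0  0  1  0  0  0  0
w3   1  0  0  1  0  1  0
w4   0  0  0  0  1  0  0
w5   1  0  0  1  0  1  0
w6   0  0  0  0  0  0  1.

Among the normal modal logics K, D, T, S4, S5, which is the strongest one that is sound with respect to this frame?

D

Serial (axiom D): yes — every world has a successor (e.g. w0 R w0).
Reflexive (axiom T): no — w1 is not related to itself.
Transitive (axiom 4): yes — every two-step R-path is closed by a direct edge.
Euclidean (axiom 5): yes — any two successors of a common world are R-related.
So F validates K, D; T would additionally require R to be reflexive. The strongest is D.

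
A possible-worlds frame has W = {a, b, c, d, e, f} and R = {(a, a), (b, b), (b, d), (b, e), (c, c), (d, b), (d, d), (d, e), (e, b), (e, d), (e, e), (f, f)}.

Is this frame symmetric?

Yes

Symmetric: yes — every pair in R has its reverse in R.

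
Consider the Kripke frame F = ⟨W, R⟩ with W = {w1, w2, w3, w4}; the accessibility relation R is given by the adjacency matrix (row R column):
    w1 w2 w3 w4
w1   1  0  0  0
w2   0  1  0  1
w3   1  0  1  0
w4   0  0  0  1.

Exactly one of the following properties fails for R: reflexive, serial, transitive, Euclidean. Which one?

Reflexive: yes — every world is R-related to itself.
Serial: yes — every world has a successor (e.g. w1 R w1).
Transitive: yes — every two-step R-path is closed by a direct edge.
Euclidean: no — w2 R w4 and w2 R w2, but not w4 R w2.
Only Euclidean fails.

Euclidean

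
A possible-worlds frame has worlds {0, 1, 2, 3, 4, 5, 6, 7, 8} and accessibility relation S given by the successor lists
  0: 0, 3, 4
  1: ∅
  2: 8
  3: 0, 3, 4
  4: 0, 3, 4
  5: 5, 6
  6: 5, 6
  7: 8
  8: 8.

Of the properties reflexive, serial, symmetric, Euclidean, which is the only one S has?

Euclidean

Reflexive: no — 1 is not related to itself.
Serial: no — 1 has no S-successor.
Symmetric: no — 2 S 8 but not 8 S 2.
Euclidean: yes — any two successors of a common world are S-related.
Only Euclidean holds.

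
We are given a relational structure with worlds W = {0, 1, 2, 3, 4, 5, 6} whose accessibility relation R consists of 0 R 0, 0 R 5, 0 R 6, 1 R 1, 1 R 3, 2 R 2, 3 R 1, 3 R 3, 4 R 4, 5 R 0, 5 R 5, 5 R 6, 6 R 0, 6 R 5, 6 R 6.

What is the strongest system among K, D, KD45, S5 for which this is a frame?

Serial (axiom D): yes — every world has a successor (e.g. 0 R 0).
Euclidean (axiom 5): yes — any two successors of a common world are R-related.
Transitive (axiom 4): yes — every two-step R-path is closed by a direct edge.
Reflexive (axiom T): yes — every world is R-related to itself.
So F validates K, D, KD45, S5. The strongest is S5.

S5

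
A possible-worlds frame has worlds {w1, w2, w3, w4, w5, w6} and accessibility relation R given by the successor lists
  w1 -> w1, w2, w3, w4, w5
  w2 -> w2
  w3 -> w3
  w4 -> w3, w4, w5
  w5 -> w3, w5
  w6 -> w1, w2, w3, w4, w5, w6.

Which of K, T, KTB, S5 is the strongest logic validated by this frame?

Reflexive (axiom T): yes — every world is R-related to itself.
Symmetric (axiom B): no — w1 R w2 but not w2 R w1.
Euclidean (axiom 5): no — w1 R w2 and w1 R w3, but not w2 R w3.
So F validates K, T; KTB would additionally require R to be symmetric. The strongest is T.

T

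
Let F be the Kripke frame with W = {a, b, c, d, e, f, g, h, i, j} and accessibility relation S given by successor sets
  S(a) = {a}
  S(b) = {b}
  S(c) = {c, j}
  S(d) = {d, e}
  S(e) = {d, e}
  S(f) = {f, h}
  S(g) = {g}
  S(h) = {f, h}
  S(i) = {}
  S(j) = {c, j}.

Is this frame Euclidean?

Euclidean: yes — any two successors of a common world are S-related.

Yes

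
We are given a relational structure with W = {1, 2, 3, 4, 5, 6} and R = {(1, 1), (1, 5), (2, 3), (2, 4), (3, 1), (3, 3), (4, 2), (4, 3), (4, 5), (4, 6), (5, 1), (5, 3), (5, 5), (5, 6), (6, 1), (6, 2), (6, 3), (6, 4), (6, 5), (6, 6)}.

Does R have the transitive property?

Transitive: no — 1 R 5 and 5 R 3, but not 1 R 3.

No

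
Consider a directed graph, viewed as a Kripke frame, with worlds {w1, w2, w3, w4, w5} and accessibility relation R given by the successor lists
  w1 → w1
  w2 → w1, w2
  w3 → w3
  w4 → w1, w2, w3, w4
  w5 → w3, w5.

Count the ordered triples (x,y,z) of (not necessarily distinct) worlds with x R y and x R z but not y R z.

Enumerating: (w2,w1,w2), (w4,w1,w2), (w4,w1,w3), (w4,w1,w4), (w4,w2,w3), (w4,w2,w4), (w4,w3,w1), (w4,w3,w2), (w4,w3,w4), (w5,w3,w5).

10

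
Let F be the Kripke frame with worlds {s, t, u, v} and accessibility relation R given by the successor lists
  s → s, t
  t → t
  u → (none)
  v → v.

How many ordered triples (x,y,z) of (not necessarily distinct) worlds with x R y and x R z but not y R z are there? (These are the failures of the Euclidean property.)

1

Enumerating: (s,t,s).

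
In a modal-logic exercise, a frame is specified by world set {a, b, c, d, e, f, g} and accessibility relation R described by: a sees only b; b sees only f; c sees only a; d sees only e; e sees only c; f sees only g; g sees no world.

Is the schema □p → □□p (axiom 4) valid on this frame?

Axiom 4 corresponds to the accessibility relation being transitive.
Transitive: no — a R b and b R f, but not a R f.

No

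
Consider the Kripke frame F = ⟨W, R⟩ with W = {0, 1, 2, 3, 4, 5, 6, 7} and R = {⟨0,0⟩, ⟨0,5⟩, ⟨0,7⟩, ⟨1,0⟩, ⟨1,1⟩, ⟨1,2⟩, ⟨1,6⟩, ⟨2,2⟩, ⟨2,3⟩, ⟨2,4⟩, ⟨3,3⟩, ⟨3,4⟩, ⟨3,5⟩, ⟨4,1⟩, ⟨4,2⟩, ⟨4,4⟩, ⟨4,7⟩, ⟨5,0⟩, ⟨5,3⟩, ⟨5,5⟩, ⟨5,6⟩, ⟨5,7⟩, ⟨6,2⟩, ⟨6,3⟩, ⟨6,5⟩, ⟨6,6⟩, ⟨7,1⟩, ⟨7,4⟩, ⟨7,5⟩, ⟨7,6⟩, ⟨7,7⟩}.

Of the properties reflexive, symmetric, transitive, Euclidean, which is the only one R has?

Reflexive: yes — every world is R-related to itself.
Symmetric: no — 0 R 7 but not 7 R 0.
Transitive: no — 0 R 5 and 5 R 3, but not 0 R 3.
Euclidean: no — 1 R 0 and 1 R 2, but not 0 R 2.
Only reflexive holds.

reflexive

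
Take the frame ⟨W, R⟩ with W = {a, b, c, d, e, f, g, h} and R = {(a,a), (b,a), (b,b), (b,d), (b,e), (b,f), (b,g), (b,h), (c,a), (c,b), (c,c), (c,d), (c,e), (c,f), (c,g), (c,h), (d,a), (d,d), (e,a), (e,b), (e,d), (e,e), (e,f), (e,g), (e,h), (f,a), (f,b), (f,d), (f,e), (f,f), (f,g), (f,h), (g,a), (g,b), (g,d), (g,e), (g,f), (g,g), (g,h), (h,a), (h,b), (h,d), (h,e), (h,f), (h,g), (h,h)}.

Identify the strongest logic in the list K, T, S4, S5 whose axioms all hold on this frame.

Reflexive (axiom T): yes — every world is R-related to itself.
Transitive (axiom 4): yes — every two-step R-path is closed by a direct edge.
Euclidean (axiom 5): no — b R a and b R d, but not a R d.
So F validates K, T, S4; S5 would additionally require R to be Euclidean. The strongest is S4.

S4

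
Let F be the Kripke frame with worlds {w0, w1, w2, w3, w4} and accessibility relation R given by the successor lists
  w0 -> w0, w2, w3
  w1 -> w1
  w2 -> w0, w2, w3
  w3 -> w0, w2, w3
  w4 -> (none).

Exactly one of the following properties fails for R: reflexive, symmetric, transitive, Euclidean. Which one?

reflexive

Reflexive: no — w4 is not related to itself.
Symmetric: yes — every pair in R has its reverse in R.
Transitive: yes — every two-step R-path is closed by a direct edge.
Euclidean: yes — any two successors of a common world are R-related.
Only reflexive fails.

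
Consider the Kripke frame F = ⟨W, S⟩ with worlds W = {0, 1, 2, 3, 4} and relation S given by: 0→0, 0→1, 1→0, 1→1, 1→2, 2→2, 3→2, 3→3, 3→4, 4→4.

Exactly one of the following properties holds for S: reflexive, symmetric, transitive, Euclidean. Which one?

Reflexive: yes — every world is S-related to itself.
Symmetric: no — 1 S 2 but not 2 S 1.
Transitive: no — 0 S 1 and 1 S 2, but not 0 S 2.
Euclidean: no — 1 S 0 and 1 S 2, but not 0 S 2.
Only reflexive holds.

reflexive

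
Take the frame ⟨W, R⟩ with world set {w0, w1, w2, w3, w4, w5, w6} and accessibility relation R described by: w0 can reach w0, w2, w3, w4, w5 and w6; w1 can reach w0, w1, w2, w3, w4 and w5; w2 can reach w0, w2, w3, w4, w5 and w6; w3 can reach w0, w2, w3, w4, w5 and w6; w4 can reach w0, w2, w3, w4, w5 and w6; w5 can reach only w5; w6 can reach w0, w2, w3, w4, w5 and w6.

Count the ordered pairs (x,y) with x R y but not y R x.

10

Enumerating: (w0,w5), (w1,w0), (w1,w2), (w1,w3), (w1,w4), (w1,w5), (w2,w5), (w3,w5), (w4,w5), (w6,w5).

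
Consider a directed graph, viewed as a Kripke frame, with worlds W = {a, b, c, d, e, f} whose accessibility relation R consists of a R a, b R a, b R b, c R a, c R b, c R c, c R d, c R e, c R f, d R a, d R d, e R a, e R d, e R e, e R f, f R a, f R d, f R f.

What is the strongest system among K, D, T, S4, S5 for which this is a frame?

S4

Serial (axiom D): yes — every world has a successor (e.g. a R a).
Reflexive (axiom T): yes — every world is R-related to itself.
Transitive (axiom 4): yes — every two-step R-path is closed by a direct edge.
Euclidean (axiom 5): no — c R a and c R b, but not a R b.
So F validates K, D, T, S4; S5 would additionally require R to be Euclidean. The strongest is S4.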